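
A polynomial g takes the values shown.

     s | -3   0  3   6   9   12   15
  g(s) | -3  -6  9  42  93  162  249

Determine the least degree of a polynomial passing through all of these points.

Forward differences of the values at s = -3, 0, 3, 6, 9, 12, 15:
  g  : -3  -6  9  42  93  162  249
  Δ  : -3  15  33  51  69  87
  Δ^2: 18  18  18  18  18
  Δ^3: 0  0  0  0
  Δ^4: 0  0  0
  Δ^5: 0  0
  Δ^6: 0
The second differences are constant (18) and nonzero, while all higher differences vanish, so the minimal degree is 2.

2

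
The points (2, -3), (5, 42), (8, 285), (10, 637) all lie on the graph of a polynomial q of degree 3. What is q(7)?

Using the Lagrange interpolation formula with nodes 2, 5, 8, 10:
  L_0(x) = (x - 5)(x - 8)(x - 10) / -144
  L_1(x) = (x - 2)(x - 8)(x - 10) / 45
  L_2(x) = (x - 2)(x - 5)(x - 10) / -36
  L_3(x) = (x - 2)(x - 5)(x - 8) / 80
Then q(x) = -3·L_0(x) + 42·L_1(x) + 285·L_2(x) + 637·L_3(x).
Expanding and collecting terms gives q(x) = x³ - 4x² + 4x - 3.
Evaluating at x = 7: q(7) = 172.

172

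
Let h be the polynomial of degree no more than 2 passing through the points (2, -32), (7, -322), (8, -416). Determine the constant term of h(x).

0

Write h(x) = ax^2 + bx + c. Substituting each data point gives a linear system:
  4a + 2b + c = -32
  49a + 7b + c = -322
  64a + 8b + c = -416
Solving the system yields a = -6, b = -4, c = 0.
So h(x) = -6x^2 - 4x.
The constant term is 0.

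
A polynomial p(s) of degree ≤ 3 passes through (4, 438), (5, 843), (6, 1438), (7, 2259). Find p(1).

3

Forward differences of the values at s = 4, 5, 6, 7:
  p  : 438  843  1438  2259
  Δ  : 405  595  821
  Δ^2: 190  226
  Δ^3: 36
The third differences are constant, confirming degree 3.
Interpolating (Newton forward form) and evaluating at s = 1 gives p(1) = 3.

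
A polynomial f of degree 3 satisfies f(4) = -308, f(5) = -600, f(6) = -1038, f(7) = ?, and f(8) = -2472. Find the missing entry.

On equispaced nodes a degree-3 polynomial has vanishing fourth forward difference, so
  f(4) - 4·f(5) + 6·f(6) - 4·f(7) + f(8) = 0.
Substituting the known values and solving for f(7):
  -4·f(7) = 6608
  f(7) = -1652.

-1652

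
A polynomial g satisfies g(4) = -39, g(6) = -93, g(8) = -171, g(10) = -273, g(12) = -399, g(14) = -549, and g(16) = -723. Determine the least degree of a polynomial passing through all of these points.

Forward differences of the values at t = 4, 6, 8, 10, 12, 14, 16:
  g  : -39  -93  -171  -273  -399  -549  -723
  Δ  : -54  -78  -102  -126  -150  -174
  Δ^2: -24  -24  -24  -24  -24
  Δ^3: 0  0  0  0
  Δ^4: 0  0  0
  Δ^5: 0  0
  Δ^6: 0
The second differences are constant (-24) and nonzero, while all higher differences vanish, so the minimal degree is 2.

2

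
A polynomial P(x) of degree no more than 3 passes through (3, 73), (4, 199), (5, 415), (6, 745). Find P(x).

Write P(x) = ax^3 + bx^2 + cx + d. Substituting each data point gives a linear system:
  27a + 9b + 3c + d = 73
  64a + 16b + 4c + d = 199
  125a + 25b + 5c + d = 415
  216a + 36b + 6c + d = 745
Solving the system yields a = 4, b = -3, c = -1, d = -5.
So P(x) = 4x^3 - 3x^2 - x - 5.
Check: P(6) = 745. ✓

P(x) = 4x^3 - 3x^2 - x - 5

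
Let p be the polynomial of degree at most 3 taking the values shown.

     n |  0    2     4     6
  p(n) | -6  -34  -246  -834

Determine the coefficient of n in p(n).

Write p(n) = an^3 + bn^2 + cn + d. Substituting each data point gives a linear system:
  d = -6
  8a + 4b + 2c + d = -34
  64a + 16b + 4c + d = -246
  216a + 36b + 6c + d = -834
Solving the system yields a = -4, b = 1, c = 0, d = -6.
So p(n) = -4n^3 + n^2 - 6.
The coefficient of n is 0.

0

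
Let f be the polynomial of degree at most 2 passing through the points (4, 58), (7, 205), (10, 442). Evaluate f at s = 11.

541

Write f(s) = as^2 + bs + c. Substituting each data point gives a linear system:
  16a + 4b + c = 58
  49a + 7b + c = 205
  100a + 10b + c = 442
Solving the system yields a = 5, b = -6, c = 2.
So f(s) = 5s² - 6s + 2.
Then f(11) = 541.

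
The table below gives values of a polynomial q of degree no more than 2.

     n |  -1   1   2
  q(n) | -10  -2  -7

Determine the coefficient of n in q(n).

Write q(n) = an^2 + bn + c. Substituting each data point gives a linear system:
  a - b + c = -10
  a + b + c = -2
  4a + 2b + c = -7
Solving the system yields a = -3, b = 4, c = -3.
So q(n) = -3n^2 + 4n - 3.
The coefficient of n is 4.

4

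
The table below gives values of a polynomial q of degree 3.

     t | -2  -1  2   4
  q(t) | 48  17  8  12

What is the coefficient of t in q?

Write q(t) = at^3 + bt^2 + ct + d. Substituting each data point gives a linear system:
  -8a + 4b - 2c + d = 48
  -a + b - c + d = 17
  8a + 4b + 2c + d = 8
  64a + 16b + 4c + d = 12
Solving the system yields a = -1, b = 6, c = -6, d = 4.
So q(t) = -t³ + 6t² - 6t + 4.
The coefficient of t is -6.

-6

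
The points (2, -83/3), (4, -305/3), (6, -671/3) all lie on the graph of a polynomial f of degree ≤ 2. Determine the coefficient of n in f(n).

-1

Write f(n) = an^2 + bn + c. Substituting each data point gives a linear system:
  4a + 2b + c = -83/3
  16a + 4b + c = -305/3
  36a + 6b + c = -671/3
Solving the system yields a = -6, b = -1, c = -5/3.
So f(n) = -6n^2 - n - 5/3.
The coefficient of n is -1.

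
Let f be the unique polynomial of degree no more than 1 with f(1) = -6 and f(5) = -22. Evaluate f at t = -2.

Write f(t) = at + b. Substituting each data point gives a linear system:
  a + b = -6
  5a + b = -22
Solving the system yields a = -4, b = -2.
So f(t) = -4t - 2.
Then f(-2) = 6.

6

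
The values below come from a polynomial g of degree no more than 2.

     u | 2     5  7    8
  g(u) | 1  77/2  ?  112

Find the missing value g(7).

167/2

The 3 known points determine the degree-2 polynomial uniquely.
Write g(u) = au^2 + bu + c. Substituting each data point gives a linear system:
  4a + 2b + c = 1
  25a + 5b + c = 77/2
  64a + 8b + c = 112
Solving the system yields a = 2, b = -3/2, c = -4.
So g(u) = 2u² - (3/2)u - 4.
Then g(7) = 167/2.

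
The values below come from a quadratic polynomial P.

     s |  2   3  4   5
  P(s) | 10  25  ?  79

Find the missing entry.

48

On equispaced nodes a degree-2 polynomial has vanishing third forward difference, so
  - P(2) + 3·P(3) - 3·P(4) + P(5) = 0.
Substituting the known values and solving for P(4):
  -3·P(4) = -144
  P(4) = 48.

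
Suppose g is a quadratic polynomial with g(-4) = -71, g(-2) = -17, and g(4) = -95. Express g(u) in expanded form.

Write g(u) = au^2 + bu + c. Substituting each data point gives a linear system:
  16a - 4b + c = -71
  4a - 2b + c = -17
  16a + 4b + c = -95
Solving the system yields a = -5, b = -3, c = -3.
So g(u) = -5u^2 - 3u - 3.
Check: g(-2) = -17. ✓

g(u) = -5u^2 - 3u - 3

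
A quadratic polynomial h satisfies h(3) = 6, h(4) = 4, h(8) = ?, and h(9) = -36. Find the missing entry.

The 3 known points determine the degree-2 polynomial uniquely.
Write h(n) = an^2 + bn + c. Substituting each data point gives a linear system:
  9a + 3b + c = 6
  16a + 4b + c = 4
  81a + 9b + c = -36
Solving the system yields a = -1, b = 5, c = 0.
So h(n) = -n² + 5n.
Then h(8) = -24.

-24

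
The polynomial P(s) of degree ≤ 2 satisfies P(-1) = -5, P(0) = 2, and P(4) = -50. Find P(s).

Write P(s) = as^2 + bs + c. Substituting each data point gives a linear system:
  a - b + c = -5
  c = 2
  16a + 4b + c = -50
Solving the system yields a = -4, b = 3, c = 2.
So P(s) = -4s^2 + 3s + 2.
Check: P(4) = -50. ✓

P(s) = -4s^2 + 3s + 2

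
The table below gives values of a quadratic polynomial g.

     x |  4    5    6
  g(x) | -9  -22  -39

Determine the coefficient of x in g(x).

Write g(x) = ax^2 + bx + c. Substituting each data point gives a linear system:
  16a + 4b + c = -9
  25a + 5b + c = -22
  36a + 6b + c = -39
Solving the system yields a = -2, b = 5, c = 3.
So g(x) = -2x² + 5x + 3.
The coefficient of x is 5.

5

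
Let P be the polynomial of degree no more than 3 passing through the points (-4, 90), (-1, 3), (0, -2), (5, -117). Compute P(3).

Write P(x) = ax^3 + bx^2 + cx + d. Substituting each data point gives a linear system:
  -64a + 16b - 4c + d = 90
  -a + b - c + d = 3
  d = -2
  125a + 25b + 5c + d = -117
Solving the system yields a = -1, b = 1, c = -3, d = -2.
So P(x) = -x^3 + x^2 - 3x - 2.
Then P(3) = -29.

-29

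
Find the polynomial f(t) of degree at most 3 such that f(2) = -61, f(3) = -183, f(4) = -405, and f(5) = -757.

f(t) = -5t^3 - 5t^2 - 2t + 3

Using the Lagrange interpolation formula with nodes 2, 3, 4, 5:
  L_0(t) = (t - 3)(t - 4)(t - 5) / -6
  L_1(t) = (t - 2)(t - 4)(t - 5) / 2
  L_2(t) = (t - 2)(t - 3)(t - 5) / -2
  L_3(t) = (t - 2)(t - 3)(t - 4) / 6
Then f(t) = -61·L_0(t) - 183·L_1(t) - 405·L_2(t) - 757·L_3(t).
Expanding and collecting terms gives f(t) = -5t³ - 5t² - 2t + 3.
Check: f(5) = -757. ✓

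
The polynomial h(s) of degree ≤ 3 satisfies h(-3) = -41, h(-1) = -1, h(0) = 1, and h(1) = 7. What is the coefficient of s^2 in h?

2

Write h(s) = as^3 + bs^2 + cs + d. Substituting each data point gives a linear system:
  -27a + 9b - 3c + d = -41
  -a + b - c + d = -1
  d = 1
  a + b + c + d = 7
Solving the system yields a = 2, b = 2, c = 2, d = 1.
So h(s) = 2s^3 + 2s^2 + 2s + 1.
The coefficient of s^2 is 2.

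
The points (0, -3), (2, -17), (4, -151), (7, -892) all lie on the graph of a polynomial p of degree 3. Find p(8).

-1355

Write p(x) = ax^3 + bx^2 + cx + d. Substituting each data point gives a linear system:
  d = -3
  8a + 4b + 2c + d = -17
  64a + 16b + 4c + d = -151
  343a + 49b + 7c + d = -892
Solving the system yields a = -3, b = 3, c = -1, d = -3.
So p(x) = -3x³ + 3x² - x - 3.
Then p(8) = -1355.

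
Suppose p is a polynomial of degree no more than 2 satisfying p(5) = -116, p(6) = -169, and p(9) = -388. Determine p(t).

Write p(t) = at^2 + bt + c. Substituting each data point gives a linear system:
  25a + 5b + c = -116
  36a + 6b + c = -169
  81a + 9b + c = -388
Solving the system yields a = -5, b = 2, c = -1.
So p(t) = -5t² + 2t - 1.
Check: p(6) = -169. ✓

p(t) = -5t^2 + 2t - 1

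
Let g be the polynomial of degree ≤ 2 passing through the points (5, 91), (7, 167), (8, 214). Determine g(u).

g(u) = 3u^2 + 2u + 6

Write g(u) = au^2 + bu + c. Substituting each data point gives a linear system:
  25a + 5b + c = 91
  49a + 7b + c = 167
  64a + 8b + c = 214
Solving the system yields a = 3, b = 2, c = 6.
So g(u) = 3u^2 + 2u + 6.
Check: g(5) = 91. ✓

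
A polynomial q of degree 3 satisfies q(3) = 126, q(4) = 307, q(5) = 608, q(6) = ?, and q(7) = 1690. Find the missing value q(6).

1059

The 4 known points determine the degree-3 polynomial uniquely.
Write q(n) = an^3 + bn^2 + cn + d. Substituting each data point gives a linear system:
  27a + 9b + 3c + d = 126
  64a + 16b + 4c + d = 307
  125a + 25b + 5c + d = 608
  343a + 49b + 7c + d = 1690
Solving the system yields a = 5, b = 0, c = -4, d = 3.
So q(n) = 5n^3 - 4n + 3.
Then q(6) = 1059.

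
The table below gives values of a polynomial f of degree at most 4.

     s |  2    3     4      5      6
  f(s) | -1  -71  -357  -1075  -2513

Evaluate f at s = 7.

-5031

Write f(s) = as^4 + bs^3 + cs^2 + ds + e. Substituting each data point gives a linear system:
  16a + 8b + 4c + 2d + e = -1
  81a + 27b + 9c + 3d + e = -71
  256a + 64b + 16c + 4d + e = -357
  625a + 125b + 25c + 5d + e = -1075
  1296a + 216b + 36c + 6d + e = -2513
Solving the system yields a = -3, b = 6, c = 3, d = -4, e = -5.
So f(s) = -3s⁴ + 6s³ + 3s² - 4s - 5.
Then f(7) = -5031.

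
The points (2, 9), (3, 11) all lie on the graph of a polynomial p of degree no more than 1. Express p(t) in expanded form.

p(t) = 2t + 5

Write p(t) = at + b. Substituting each data point gives a linear system:
  2a + b = 9
  3a + b = 11
Solving the system yields a = 2, b = 5.
So p(t) = 2t + 5.
Check: p(3) = 11. ✓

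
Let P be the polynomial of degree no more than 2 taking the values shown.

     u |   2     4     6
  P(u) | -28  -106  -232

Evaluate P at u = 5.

Using the Lagrange interpolation formula with nodes 2, 4, 6:
  L_0(u) = (u - 4)(u - 6) / 8
  L_1(u) = (u - 2)(u - 6) / -4
  L_2(u) = (u - 2)(u - 4) / 8
Then P(u) = -28·L_0(u) - 106·L_1(u) - 232·L_2(u).
Expanding and collecting terms gives P(u) = -6u² - 3u + 2.
Evaluating at u = 5: P(5) = -163.

-163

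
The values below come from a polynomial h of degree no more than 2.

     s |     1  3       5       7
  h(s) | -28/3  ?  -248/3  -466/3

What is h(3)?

-34

The 3 known points determine the degree-2 polynomial uniquely.
Write h(s) = as^2 + bs + c. Substituting each data point gives a linear system:
  a + b + c = -28/3
  25a + 5b + c = -248/3
  49a + 7b + c = -466/3
Solving the system yields a = -3, b = -1/3, c = -6.
So h(s) = -3s^2 - (1/3)s - 6.
Then h(3) = -34.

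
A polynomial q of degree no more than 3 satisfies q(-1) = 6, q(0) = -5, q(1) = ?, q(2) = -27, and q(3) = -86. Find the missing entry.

On equispaced nodes a degree-3 polynomial has vanishing fourth forward difference, so
  q(-1) - 4·q(0) + 6·q(1) - 4·q(2) + q(3) = 0.
Substituting the known values and solving for q(1):
  6·q(1) = -48
  q(1) = -8.

-8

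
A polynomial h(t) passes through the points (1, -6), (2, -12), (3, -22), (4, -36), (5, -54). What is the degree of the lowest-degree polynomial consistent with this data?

2

Forward differences of the values at t = 1, 2, 3, 4, 5:
  h  : -6  -12  -22  -36  -54
  Δ  : -6  -10  -14  -18
  Δ^2: -4  -4  -4
  Δ^3: 0  0
  Δ^4: 0
The second differences are constant (-4) and nonzero, while all higher differences vanish, so the minimal degree is 2.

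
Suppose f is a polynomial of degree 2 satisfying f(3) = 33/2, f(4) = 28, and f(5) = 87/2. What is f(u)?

Write f(u) = au^2 + bu + c. Substituting each data point gives a linear system:
  9a + 3b + c = 33/2
  16a + 4b + c = 28
  25a + 5b + c = 87/2
Solving the system yields a = 2, b = -5/2, c = 6.
So f(u) = 2u^2 - (5/2)u + 6.
Check: f(4) = 28. ✓

f(u) = 2u^2 - (5/2)u + 6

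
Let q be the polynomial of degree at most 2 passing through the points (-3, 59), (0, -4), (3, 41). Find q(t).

Using the Lagrange interpolation formula with nodes -3, 0, 3:
  L_0(t) = t(t - 3) / 18
  L_1(t) = (t + 3)(t - 3) / -9
  L_2(t) = (t + 3)t / 18
Then q(t) = 59·L_0(t) - 4·L_1(t) + 41·L_2(t).
Expanding and collecting terms gives q(t) = 6t^2 - 3t - 4.
Check: q(0) = -4. ✓

q(t) = 6t^2 - 3t - 4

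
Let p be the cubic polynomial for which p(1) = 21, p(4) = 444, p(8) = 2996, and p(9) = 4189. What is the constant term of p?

4

Write p(n) = an^3 + bn^2 + cn + d. Substituting each data point gives a linear system:
  a + b + c + d = 21
  64a + 16b + 4c + d = 444
  512a + 64b + 8c + d = 2996
  729a + 81b + 9c + d = 4189
Solving the system yields a = 5, b = 6, c = 6, d = 4.
So p(n) = 5n^3 + 6n^2 + 6n + 4.
The constant term is 4.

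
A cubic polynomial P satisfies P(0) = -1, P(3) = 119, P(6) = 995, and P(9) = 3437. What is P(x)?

Write P(x) = ax^3 + bx^2 + cx + d. Substituting each data point gives a linear system:
  d = -1
  27a + 9b + 3c + d = 119
  216a + 36b + 6c + d = 995
  729a + 81b + 9c + d = 3437
Solving the system yields a = 5, b = -3, c = 4, d = -1.
So P(x) = 5x³ - 3x² + 4x - 1.
Check: P(3) = 119. ✓

P(x) = 5x^3 - 3x^2 + 4x - 1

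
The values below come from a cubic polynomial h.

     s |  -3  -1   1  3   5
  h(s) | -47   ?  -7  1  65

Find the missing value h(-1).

-7

On equispaced nodes a degree-3 polynomial has vanishing fourth forward difference, so
  h(-3) - 4·h(-1) + 6·h(1) - 4·h(3) + h(5) = 0.
Substituting the known values and solving for h(-1):
  -4·h(-1) = 28
  h(-1) = -7.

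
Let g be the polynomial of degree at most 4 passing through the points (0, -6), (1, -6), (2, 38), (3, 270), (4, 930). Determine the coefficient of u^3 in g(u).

Write g(u) = au^4 + bu^3 + cu^2 + du + e. Substituting each data point gives a linear system:
  e = -6
  a + b + c + d + e = -6
  16a + 8b + 4c + 2d + e = 38
  81a + 27b + 9c + 3d + e = 270
  256a + 64b + 16c + 4d + e = 930
Solving the system yields a = 4, b = 0, c = -6, d = 2, e = -6.
So g(u) = 4u^4 - 6u^2 + 2u - 6.
The coefficient of u^3 is 0.

0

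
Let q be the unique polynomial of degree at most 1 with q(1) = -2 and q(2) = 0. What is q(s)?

Write q(s) = as + b. Substituting each data point gives a linear system:
  a + b = -2
  2a + b = 0
Solving the system yields a = 2, b = -4.
So q(s) = 2s - 4.
Check: q(2) = 0. ✓

q(s) = 2s - 4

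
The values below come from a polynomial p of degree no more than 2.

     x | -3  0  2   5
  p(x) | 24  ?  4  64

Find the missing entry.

-6

The 3 known points determine the degree-2 polynomial uniquely.
Write p(x) = ax^2 + bx + c. Substituting each data point gives a linear system:
  9a - 3b + c = 24
  4a + 2b + c = 4
  25a + 5b + c = 64
Solving the system yields a = 3, b = -1, c = -6.
So p(x) = 3x² - x - 6.
Then p(0) = -6.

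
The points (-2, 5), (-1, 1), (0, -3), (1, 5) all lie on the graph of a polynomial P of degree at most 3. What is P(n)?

Write P(n) = an^3 + bn^2 + cn + d. Substituting each data point gives a linear system:
  -8a + 4b - 2c + d = 5
  -a + b - c + d = 1
  d = -3
  a + b + c + d = 5
Solving the system yields a = 2, b = 6, c = 0, d = -3.
So P(n) = 2n³ + 6n² - 3.
Check: P(-2) = 5. ✓

P(n) = 2n^3 + 6n^2 - 3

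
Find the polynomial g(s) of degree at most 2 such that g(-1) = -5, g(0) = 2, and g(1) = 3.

g(s) = -3s^2 + 4s + 2

Using the Lagrange interpolation formula with nodes -1, 0, 1:
  L_0(s) = s(s - 1) / 2
  L_1(s) = (s + 1)(s - 1) / -1
  L_2(s) = (s + 1)s / 2
Then g(s) = -5·L_0(s) + 2·L_1(s) + 3·L_2(s).
Expanding and collecting terms gives g(s) = -3s² + 4s + 2.
Check: g(-1) = -5. ✓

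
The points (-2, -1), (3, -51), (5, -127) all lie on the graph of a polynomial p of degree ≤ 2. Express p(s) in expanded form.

p(s) = -4s^2 - 6s + 3

Using the Lagrange interpolation formula with nodes -2, 3, 5:
  L_0(s) = (s - 3)(s - 5) / 35
  L_1(s) = (s + 2)(s - 5) / -10
  L_2(s) = (s + 2)(s - 3) / 14
Then p(s) = -1·L_0(s) - 51·L_1(s) - 127·L_2(s).
Expanding and collecting terms gives p(s) = -4s^2 - 6s + 3.
Check: p(-2) = -1. ✓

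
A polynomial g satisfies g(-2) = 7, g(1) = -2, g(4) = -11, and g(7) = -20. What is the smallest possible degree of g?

Forward differences of the values at t = -2, 1, 4, 7:
  g  : 7  -2  -11  -20
  Δ  : -9  -9  -9
  Δ^2: 0  0
  Δ^3: 0
The first differences are constant (-9) and nonzero, while all higher differences vanish, so the minimal degree is 1.

1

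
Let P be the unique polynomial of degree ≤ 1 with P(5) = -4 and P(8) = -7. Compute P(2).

-1

Using the Lagrange interpolation formula with nodes 5, 8:
  L_0(n) = (n - 8) / -3
  L_1(n) = (n - 5) / 3
Then P(n) = -4·L_0(n) - 7·L_1(n).
Expanding and collecting terms gives P(n) = -n + 1.
Evaluating at n = 2: P(2) = -1.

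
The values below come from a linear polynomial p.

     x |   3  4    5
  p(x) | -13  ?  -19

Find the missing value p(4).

On equispaced nodes a degree-1 polynomial has vanishing second forward difference, so
  p(3) - 2·p(4) + p(5) = 0.
Substituting the known values and solving for p(4):
  -2·p(4) = 32
  p(4) = -16.

-16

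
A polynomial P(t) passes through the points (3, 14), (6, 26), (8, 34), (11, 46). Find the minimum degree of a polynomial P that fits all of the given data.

Divided differences on the nodes 3, 6, 8, 11:
  order 0: 14  26  34  46
  order 1: 4  4  4
  order 2: 0  0
  order 3: 0
The order-1 divided differences are all 4 (nonzero) and every higher order vanishes, so the data lies on a polynomial of degree exactly 1.

1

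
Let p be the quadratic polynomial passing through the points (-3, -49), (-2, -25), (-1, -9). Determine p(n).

Write p(n) = an^2 + bn + c. Substituting each data point gives a linear system:
  9a - 3b + c = -49
  4a - 2b + c = -25
  a - b + c = -9
Solving the system yields a = -4, b = 4, c = -1.
So p(n) = -4n^2 + 4n - 1.
Check: p(-1) = -9. ✓

p(n) = -4n^2 + 4n - 1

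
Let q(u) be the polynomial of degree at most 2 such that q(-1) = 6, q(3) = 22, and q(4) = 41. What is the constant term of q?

1

Write q(u) = au^2 + bu + c. Substituting each data point gives a linear system:
  a - b + c = 6
  9a + 3b + c = 22
  16a + 4b + c = 41
Solving the system yields a = 3, b = -2, c = 1.
So q(u) = 3u^2 - 2u + 1.
The constant term is 1.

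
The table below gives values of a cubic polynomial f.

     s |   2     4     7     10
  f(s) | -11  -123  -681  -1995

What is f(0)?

Write f(s) = as^3 + bs^2 + cs + d. Substituting each data point gives a linear system:
  8a + 4b + 2c + d = -11
  64a + 16b + 4c + d = -123
  343a + 49b + 7c + d = -681
  1000a + 100b + 10c + d = -1995
Solving the system yields a = -2, b = 0, c = 0, d = 5.
So f(s) = -2s^3 + 5.
Then f(0) = 5.

5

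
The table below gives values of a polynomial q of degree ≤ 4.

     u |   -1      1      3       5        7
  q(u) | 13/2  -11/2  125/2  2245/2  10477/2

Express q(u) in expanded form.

q(u) = 3u^4 - 5u^3 - 5u^2 - u + 5/2

Using the Lagrange interpolation formula with nodes -1, 1, 3, 5, 7:
  L_0(u) = (u - 1)(u - 3)(u - 5)(u - 7) / 384
  L_1(u) = (u + 1)(u - 3)(u - 5)(u - 7) / -96
  L_2(u) = (u + 1)(u - 1)(u - 5)(u - 7) / 64
  L_3(u) = (u + 1)(u - 1)(u - 3)(u - 7) / -96
  L_4(u) = (u + 1)(u - 1)(u - 3)(u - 5) / 384
Then q(u) = 13/2·L_0(u) - 11/2·L_1(u) + 125/2·L_2(u) + 2245/2·L_3(u) + 10477/2·L_4(u).
Expanding and collecting terms gives q(u) = 3u^4 - 5u^3 - 5u^2 - u + 5/2.
Check: q(5) = 2245/2. ✓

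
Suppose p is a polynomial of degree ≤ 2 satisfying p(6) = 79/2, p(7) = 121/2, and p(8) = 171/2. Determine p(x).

p(x) = 2x^2 - 5x - 5/2

Write p(x) = ax^2 + bx + c. Substituting each data point gives a linear system:
  36a + 6b + c = 79/2
  49a + 7b + c = 121/2
  64a + 8b + c = 171/2
Solving the system yields a = 2, b = -5, c = -5/2.
So p(x) = 2x^2 - 5x - 5/2.
Check: p(6) = 79/2. ✓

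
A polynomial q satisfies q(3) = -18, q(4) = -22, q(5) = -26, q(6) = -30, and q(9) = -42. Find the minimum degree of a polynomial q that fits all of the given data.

Divided differences on the nodes 3, 4, 5, 6, 9:
  order 0: -18  -22  -26  -30  -42
  order 1: -4  -4  -4  -4
  order 2: 0  0  0
  order 3: 0  0
  order 4: 0
The order-1 divided differences are all -4 (nonzero) and every higher order vanishes, so the data lies on a polynomial of degree exactly 1.

1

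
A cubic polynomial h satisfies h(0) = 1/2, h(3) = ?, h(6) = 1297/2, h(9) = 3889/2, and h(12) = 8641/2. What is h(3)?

On equispaced nodes a degree-3 polynomial has vanishing fourth forward difference, so
  h(0) - 4·h(3) + 6·h(6) - 4·h(9) + h(12) = 0.
Substituting the known values and solving for h(3):
  -4·h(3) = -434
  h(3) = 217/2.

217/2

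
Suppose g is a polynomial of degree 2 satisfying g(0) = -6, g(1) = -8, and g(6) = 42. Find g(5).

Using the Lagrange interpolation formula with nodes 0, 1, 6:
  L_0(s) = (s - 1)(s - 6) / 6
  L_1(s) = s(s - 6) / -5
  L_2(s) = s(s - 1) / 30
Then g(s) = -6·L_0(s) - 8·L_1(s) + 42·L_2(s).
Expanding and collecting terms gives g(s) = 2s^2 - 4s - 6.
Evaluating at s = 5: g(5) = 24.

24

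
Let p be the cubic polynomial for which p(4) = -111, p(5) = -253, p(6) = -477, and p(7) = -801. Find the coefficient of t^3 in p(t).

-3

Write p(t) = at^3 + bt^2 + ct + d. Substituting each data point gives a linear system:
  64a + 16b + 4c + d = -111
  125a + 25b + 5c + d = -253
  216a + 36b + 6c + d = -477
  343a + 49b + 7c + d = -801
Solving the system yields a = -3, b = 4, c = 5, d = -3.
So p(t) = -3t³ + 4t² + 5t - 3.
The leading coefficient is -3.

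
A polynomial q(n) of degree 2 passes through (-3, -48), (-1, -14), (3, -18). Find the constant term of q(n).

-6

Write q(n) = an^2 + bn + c. Substituting each data point gives a linear system:
  9a - 3b + c = -48
  a - b + c = -14
  9a + 3b + c = -18
Solving the system yields a = -3, b = 5, c = -6.
So q(n) = -3n² + 5n - 6.
The constant term is -6.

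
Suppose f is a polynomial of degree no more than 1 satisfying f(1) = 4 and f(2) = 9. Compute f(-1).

-6

Using the Lagrange interpolation formula with nodes 1, 2:
  L_0(t) = (t - 2) / -1
  L_1(t) = (t - 1) / 1
Then f(t) = 4·L_0(t) + 9·L_1(t).
Expanding and collecting terms gives f(t) = 5t - 1.
Evaluating at t = -1: f(-1) = -6.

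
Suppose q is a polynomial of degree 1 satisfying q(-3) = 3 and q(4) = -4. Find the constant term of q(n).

0

Write q(n) = an + b. Substituting each data point gives a linear system:
  -3a + b = 3
  4a + b = -4
Solving the system yields a = -1, b = 0.
So q(n) = -n.
The constant term is 0.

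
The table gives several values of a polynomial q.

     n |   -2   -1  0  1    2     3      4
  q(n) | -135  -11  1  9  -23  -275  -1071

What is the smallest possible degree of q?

Forward differences of the values at n = -2, -1, 0, 1, 2, 3, 4:
  q  : -135  -11  1  9  -23  -275  -1071
  Δ  : 124  12  8  -32  -252  -796
  Δ^2: -112  -4  -40  -220  -544
  Δ^3: 108  -36  -180  -324
  Δ^4: -144  -144  -144
  Δ^5: 0  0
  Δ^6: 0
The fourth differences are constant (-144) and nonzero, while all higher differences vanish, so the minimal degree is 4.

4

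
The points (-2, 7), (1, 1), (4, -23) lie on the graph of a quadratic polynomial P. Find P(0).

5

Write P(u) = au^2 + bu + c. Substituting each data point gives a linear system:
  4a - 2b + c = 7
  a + b + c = 1
  16a + 4b + c = -23
Solving the system yields a = -1, b = -3, c = 5.
So P(u) = -u^2 - 3u + 5.
Then P(0) = 5.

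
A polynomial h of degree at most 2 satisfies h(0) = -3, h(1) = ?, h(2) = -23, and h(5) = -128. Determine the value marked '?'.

The 3 known points determine the degree-2 polynomial uniquely.
Write h(n) = an^2 + bn + c. Substituting each data point gives a linear system:
  c = -3
  4a + 2b + c = -23
  25a + 5b + c = -128
Solving the system yields a = -5, b = 0, c = -3.
So h(n) = -5n^2 - 3.
Then h(1) = -8.

-8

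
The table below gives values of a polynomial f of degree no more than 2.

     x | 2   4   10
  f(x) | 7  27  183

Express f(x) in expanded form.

Write f(x) = ax^2 + bx + c. Substituting each data point gives a linear system:
  4a + 2b + c = 7
  16a + 4b + c = 27
  100a + 10b + c = 183
Solving the system yields a = 2, b = -2, c = 3.
So f(x) = 2x² - 2x + 3.
Check: f(10) = 183. ✓

f(x) = 2x^2 - 2x + 3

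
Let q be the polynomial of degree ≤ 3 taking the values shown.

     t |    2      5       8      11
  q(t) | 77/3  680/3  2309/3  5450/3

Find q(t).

q(t) = t^3 + 4t^2 + 5/3

Using the Lagrange interpolation formula with nodes 2, 5, 8, 11:
  L_0(t) = (t - 5)(t - 8)(t - 11) / -162
  L_1(t) = (t - 2)(t - 8)(t - 11) / 54
  L_2(t) = (t - 2)(t - 5)(t - 11) / -54
  L_3(t) = (t - 2)(t - 5)(t - 8) / 162
Then q(t) = 77/3·L_0(t) + 680/3·L_1(t) + 2309/3·L_2(t) + 5450/3·L_3(t).
Expanding and collecting terms gives q(t) = t^3 + 4t^2 + 5/3.
Check: q(2) = 77/3. ✓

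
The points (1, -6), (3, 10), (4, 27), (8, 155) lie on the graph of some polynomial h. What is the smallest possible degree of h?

2

Divided differences on the nodes 1, 3, 4, 8:
  order 0: -6  10  27  155
  order 1: 8  17  32
  order 2: 3  3
  order 3: 0
The order-2 divided differences are all 3 (nonzero) and every higher order vanishes, so the data lies on a polynomial of degree exactly 2.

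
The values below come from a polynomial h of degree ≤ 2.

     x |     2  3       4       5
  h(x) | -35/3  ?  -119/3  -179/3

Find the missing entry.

On equispaced nodes a degree-2 polynomial has vanishing third forward difference, so
  - h(2) + 3·h(3) - 3·h(4) + h(5) = 0.
Substituting the known values and solving for h(3):
  3·h(3) = -71
  h(3) = -71/3.

-71/3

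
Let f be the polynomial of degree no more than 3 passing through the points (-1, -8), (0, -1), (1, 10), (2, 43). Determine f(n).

f(n) = 3n^3 + 2n^2 + 6n - 1

Write f(n) = an^3 + bn^2 + cn + d. Substituting each data point gives a linear system:
  -a + b - c + d = -8
  d = -1
  a + b + c + d = 10
  8a + 4b + 2c + d = 43
Solving the system yields a = 3, b = 2, c = 6, d = -1.
So f(n) = 3n^3 + 2n^2 + 6n - 1.
Check: f(-1) = -8. ✓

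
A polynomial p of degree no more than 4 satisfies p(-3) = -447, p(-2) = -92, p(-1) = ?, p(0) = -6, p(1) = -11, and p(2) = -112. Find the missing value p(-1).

-13

On equispaced nodes a degree-4 polynomial has vanishing fifth forward difference, so
  - p(-3) + 5·p(-2) - 10·p(-1) + 10·p(0) - 5·p(1) + p(2) = 0.
Substituting the known values and solving for p(-1):
  -10·p(-1) = 130
  p(-1) = -13.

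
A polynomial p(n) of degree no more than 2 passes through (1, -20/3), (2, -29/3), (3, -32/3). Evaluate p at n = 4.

Write p(n) = an^2 + bn + c. Substituting each data point gives a linear system:
  a + b + c = -20/3
  4a + 2b + c = -29/3
  9a + 3b + c = -32/3
Solving the system yields a = 1, b = -6, c = -5/3.
So p(n) = n² - 6n - 5/3.
Then p(4) = -29/3.

-29/3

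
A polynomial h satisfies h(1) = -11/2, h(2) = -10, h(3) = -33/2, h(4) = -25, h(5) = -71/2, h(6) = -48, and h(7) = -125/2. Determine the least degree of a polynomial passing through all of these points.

Forward differences of the values at u = 1, 2, 3, 4, 5, 6, 7:
  h  : -11/2  -10  -33/2  -25  -71/2  -48  -125/2
  Δ  : -9/2  -13/2  -17/2  -21/2  -25/2  -29/2
  Δ^2: -2  -2  -2  -2  -2
  Δ^3: 0  0  0  0
  Δ^4: 0  0  0
  Δ^5: 0  0
  Δ^6: 0
The second differences are constant (-2) and nonzero, while all higher differences vanish, so the minimal degree is 2.

2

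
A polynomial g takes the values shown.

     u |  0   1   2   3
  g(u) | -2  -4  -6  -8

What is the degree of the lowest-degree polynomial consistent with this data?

1

Forward differences of the values at u = 0, 1, 2, 3:
  g  : -2  -4  -6  -8
  Δ  : -2  -2  -2
  Δ^2: 0  0
  Δ^3: 0
The first differences are constant (-2) and nonzero, while all higher differences vanish, so the minimal degree is 1.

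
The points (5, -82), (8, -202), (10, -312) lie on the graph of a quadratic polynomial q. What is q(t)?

Write q(t) = at^2 + bt + c. Substituting each data point gives a linear system:
  25a + 5b + c = -82
  64a + 8b + c = -202
  100a + 10b + c = -312
Solving the system yields a = -3, b = -1, c = -2.
So q(t) = -3t^2 - t - 2.
Check: q(10) = -312. ✓

q(t) = -3t^2 - t - 2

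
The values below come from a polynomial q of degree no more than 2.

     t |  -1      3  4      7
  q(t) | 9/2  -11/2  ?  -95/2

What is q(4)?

The 3 known points determine the degree-2 polynomial uniquely.
Write q(t) = at^2 + bt + c. Substituting each data point gives a linear system:
  a - b + c = 9/2
  9a + 3b + c = -11/2
  49a + 7b + c = -95/2
Solving the system yields a = -1, b = -1/2, c = 5.
So q(t) = -t^2 - (1/2)t + 5.
Then q(4) = -13.

-13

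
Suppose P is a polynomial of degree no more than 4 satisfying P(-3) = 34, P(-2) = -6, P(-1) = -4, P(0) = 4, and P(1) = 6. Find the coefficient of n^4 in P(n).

1

Write P(n) = an^4 + bn^3 + cn^2 + dn + e. Substituting each data point gives a linear system:
  81a - 27b + 9c - 3d + e = 34
  16a - 8b + 4c - 2d + e = -6
  a - b + c - d + e = -4
  e = 4
  a + b + c + d + e = 6
Solving the system yields a = 1, b = 0, c = -4, d = 5, e = 4.
So P(n) = n^4 - 4n^2 + 5n + 4.
The leading coefficient is 1.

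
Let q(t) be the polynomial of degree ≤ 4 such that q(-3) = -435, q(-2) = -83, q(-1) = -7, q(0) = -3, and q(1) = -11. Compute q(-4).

Using the Lagrange interpolation formula with nodes -3, -2, -1, 0, 1:
  L_0(t) = (t + 2)(t + 1)t(t - 1) / 24
  L_1(t) = (t + 3)(t + 1)t(t - 1) / -6
  L_2(t) = (t + 3)(t + 2)t(t - 1) / 4
  L_3(t) = (t + 3)(t + 2)(t + 1)(t - 1) / -6
  L_4(t) = (t + 3)(t + 2)(t + 1)t / 24
Then q(t) = -435·L_0(t) - 83·L_1(t) - 7·L_2(t) - 3·L_3(t) - 11·L_4(t).
Expanding and collecting terms gives q(t) = -6t^4 - 2t^3 - 3.
Evaluating at t = -4: q(-4) = -1411.

-1411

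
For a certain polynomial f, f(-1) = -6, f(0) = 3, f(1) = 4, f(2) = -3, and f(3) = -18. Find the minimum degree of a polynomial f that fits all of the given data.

Forward differences of the values at n = -1, 0, 1, 2, 3:
  f  : -6  3  4  -3  -18
  Δ  : 9  1  -7  -15
  Δ^2: -8  -8  -8
  Δ^3: 0  0
  Δ^4: 0
The second differences are constant (-8) and nonzero, while all higher differences vanish, so the minimal degree is 2.

2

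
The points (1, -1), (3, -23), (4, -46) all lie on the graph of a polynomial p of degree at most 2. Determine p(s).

Using the Lagrange interpolation formula with nodes 1, 3, 4:
  L_0(s) = (s - 3)(s - 4) / 6
  L_1(s) = (s - 1)(s - 4) / -2
  L_2(s) = (s - 1)(s - 3) / 3
Then p(s) = -1·L_0(s) - 23·L_1(s) - 46·L_2(s).
Expanding and collecting terms gives p(s) = -4s^2 + 5s - 2.
Check: p(3) = -23. ✓

p(s) = -4s^2 + 5s - 2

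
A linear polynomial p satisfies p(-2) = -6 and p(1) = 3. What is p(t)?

p(t) = 3t

Write p(t) = at + b. Substituting each data point gives a linear system:
  -2a + b = -6
  a + b = 3
Solving the system yields a = 3, b = 0.
So p(t) = 3t.
Check: p(-2) = -6. ✓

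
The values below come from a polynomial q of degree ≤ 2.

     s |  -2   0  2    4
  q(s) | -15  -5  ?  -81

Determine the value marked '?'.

-27

The 3 known points determine the degree-2 polynomial uniquely.
Write q(s) = as^2 + bs + c. Substituting each data point gives a linear system:
  4a - 2b + c = -15
  c = -5
  16a + 4b + c = -81
Solving the system yields a = -4, b = -3, c = -5.
So q(s) = -4s² - 3s - 5.
Then q(2) = -27.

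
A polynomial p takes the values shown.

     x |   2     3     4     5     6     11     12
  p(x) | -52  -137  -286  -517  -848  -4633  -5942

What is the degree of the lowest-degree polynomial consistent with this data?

Divided differences on the nodes 2, 3, 4, 5, 6, 11, 12:
  order 0: -52  -137  -286  -517  -848  -4633  -5942
  order 1: -85  -149  -231  -331  -757  -1309
  order 2: -32  -41  -50  -71  -92
  order 3: -3  -3  -3  -3
  order 4: 0  0  0
  order 5: 0  0
  order 6: 0
The order-3 divided differences are all -3 (nonzero) and every higher order vanishes, so the data lies on a polynomial of degree exactly 3.

3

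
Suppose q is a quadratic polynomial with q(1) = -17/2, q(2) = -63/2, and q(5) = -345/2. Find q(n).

Using the Lagrange interpolation formula with nodes 1, 2, 5:
  L_0(n) = (n - 2)(n - 5) / 4
  L_1(n) = (n - 1)(n - 5) / -3
  L_2(n) = (n - 1)(n - 2) / 12
Then q(n) = -17/2·L_0(n) - 63/2·L_1(n) - 345/2·L_2(n).
Expanding and collecting terms gives q(n) = -6n^2 - 5n + 5/2.
Check: q(5) = -345/2. ✓

q(n) = -6n^2 - 5n + 5/2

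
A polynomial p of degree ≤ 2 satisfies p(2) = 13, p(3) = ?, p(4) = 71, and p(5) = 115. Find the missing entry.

37

The 3 known points determine the degree-2 polynomial uniquely.
Write p(t) = at^2 + bt + c. Substituting each data point gives a linear system:
  4a + 2b + c = 13
  16a + 4b + c = 71
  25a + 5b + c = 115
Solving the system yields a = 5, b = -1, c = -5.
So p(t) = 5t^2 - t - 5.
Then p(3) = 37.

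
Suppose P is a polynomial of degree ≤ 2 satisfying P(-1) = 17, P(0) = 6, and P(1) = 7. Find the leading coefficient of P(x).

Write P(x) = ax^2 + bx + c. Substituting each data point gives a linear system:
  a - b + c = 17
  c = 6
  a + b + c = 7
Solving the system yields a = 6, b = -5, c = 6.
So P(x) = 6x^2 - 5x + 6.
The leading coefficient is 6.

6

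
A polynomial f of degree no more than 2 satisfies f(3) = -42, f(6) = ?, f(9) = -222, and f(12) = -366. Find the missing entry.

-114

The 3 known points determine the degree-2 polynomial uniquely.
Write f(x) = ax^2 + bx + c. Substituting each data point gives a linear system:
  9a + 3b + c = -42
  81a + 9b + c = -222
  144a + 12b + c = -366
Solving the system yields a = -2, b = -6, c = -6.
So f(x) = -2x² - 6x - 6.
Then f(6) = -114.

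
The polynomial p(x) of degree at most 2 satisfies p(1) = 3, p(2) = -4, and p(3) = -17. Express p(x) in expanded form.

p(x) = -3x^2 + 2x + 4

Write p(x) = ax^2 + bx + c. Substituting each data point gives a linear system:
  a + b + c = 3
  4a + 2b + c = -4
  9a + 3b + c = -17
Solving the system yields a = -3, b = 2, c = 4.
So p(x) = -3x² + 2x + 4.
Check: p(3) = -17. ✓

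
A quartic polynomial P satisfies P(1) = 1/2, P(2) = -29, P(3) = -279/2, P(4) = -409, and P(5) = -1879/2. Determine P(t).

P(t) = -t^4 - 3t^3 + (5/2)t^2 - t + 3

Write P(t) = at^4 + bt^3 + ct^2 + dt + e. Substituting each data point gives a linear system:
  a + b + c + d + e = 1/2
  16a + 8b + 4c + 2d + e = -29
  81a + 27b + 9c + 3d + e = -279/2
  256a + 64b + 16c + 4d + e = -409
  625a + 125b + 25c + 5d + e = -1879/2
Solving the system yields a = -1, b = -3, c = 5/2, d = -1, e = 3.
So P(t) = -t⁴ - 3t³ + (5/2)t² - t + 3.
Check: P(1) = 1/2. ✓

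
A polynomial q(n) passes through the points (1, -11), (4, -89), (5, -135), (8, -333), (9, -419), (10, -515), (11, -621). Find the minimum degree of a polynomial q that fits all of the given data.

Divided differences on the nodes 1, 4, 5, 8, 9, 10, 11:
  order 0: -11  -89  -135  -333  -419  -515  -621
  order 1: -26  -46  -66  -86  -96  -106
  order 2: -5  -5  -5  -5  -5
  order 3: 0  0  0  0
  order 4: 0  0  0
  order 5: 0  0
  order 6: 0
The order-2 divided differences are all -5 (nonzero) and every higher order vanishes, so the data lies on a polynomial of degree exactly 2.

2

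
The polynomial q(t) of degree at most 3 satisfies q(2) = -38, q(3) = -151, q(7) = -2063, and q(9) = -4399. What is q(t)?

q(t) = -6t^3 - t^2 + 6t + 2

Write q(t) = at^3 + bt^2 + ct + d. Substituting each data point gives a linear system:
  8a + 4b + 2c + d = -38
  27a + 9b + 3c + d = -151
  343a + 49b + 7c + d = -2063
  729a + 81b + 9c + d = -4399
Solving the system yields a = -6, b = -1, c = 6, d = 2.
So q(t) = -6t³ - t² + 6t + 2.
Check: q(3) = -151. ✓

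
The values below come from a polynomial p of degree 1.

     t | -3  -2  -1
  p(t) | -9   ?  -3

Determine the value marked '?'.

-6

On equispaced nodes a degree-1 polynomial has vanishing second forward difference, so
  p(-3) - 2·p(-2) + p(-1) = 0.
Substituting the known values and solving for p(-2):
  -2·p(-2) = 12
  p(-2) = -6.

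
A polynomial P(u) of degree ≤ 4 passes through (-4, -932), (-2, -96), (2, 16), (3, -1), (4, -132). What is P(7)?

-2769

Write P(u) = au^4 + bu^3 + cu^2 + du + e. Substituting each data point gives a linear system:
  256a - 64b + 16c - 4d + e = -932
  16a - 8b + 4c - 2d + e = -96
  16a + 8b + 4c + 2d + e = 16
  81a + 27b + 9c + 3d + e = -1
  256a + 64b + 16c + 4d + e = -132
Solving the system yields a = -2, b = 6, c = -1, d = 4, e = -4.
So P(u) = -2u^4 + 6u^3 - u^2 + 4u - 4.
Then P(7) = -2769.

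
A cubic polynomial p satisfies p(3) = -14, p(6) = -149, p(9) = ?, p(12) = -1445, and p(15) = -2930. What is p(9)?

-572

On equispaced nodes a degree-3 polynomial has vanishing fourth forward difference, so
  p(3) - 4·p(6) + 6·p(9) - 4·p(12) + p(15) = 0.
Substituting the known values and solving for p(9):
  6·p(9) = -3432
  p(9) = -572.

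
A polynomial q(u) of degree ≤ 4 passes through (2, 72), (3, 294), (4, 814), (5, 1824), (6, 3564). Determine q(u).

q(u) = 2u^4 + 4u^3 + 3u^2 + u - 6

Write q(u) = au^4 + bu^3 + cu^2 + du + e. Substituting each data point gives a linear system:
  16a + 8b + 4c + 2d + e = 72
  81a + 27b + 9c + 3d + e = 294
  256a + 64b + 16c + 4d + e = 814
  625a + 125b + 25c + 5d + e = 1824
  1296a + 216b + 36c + 6d + e = 3564
Solving the system yields a = 2, b = 4, c = 3, d = 1, e = -6.
So q(u) = 2u⁴ + 4u³ + 3u² + u - 6.
Check: q(2) = 72. ✓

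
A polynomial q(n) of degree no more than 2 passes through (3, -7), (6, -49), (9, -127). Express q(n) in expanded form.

Write q(n) = an^2 + bn + c. Substituting each data point gives a linear system:
  9a + 3b + c = -7
  36a + 6b + c = -49
  81a + 9b + c = -127
Solving the system yields a = -2, b = 4, c = -1.
So q(n) = -2n^2 + 4n - 1.
Check: q(9) = -127. ✓

q(n) = -2n^2 + 4n - 1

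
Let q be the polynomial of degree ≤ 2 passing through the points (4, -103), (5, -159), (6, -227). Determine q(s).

Write q(s) = as^2 + bs + c. Substituting each data point gives a linear system:
  16a + 4b + c = -103
  25a + 5b + c = -159
  36a + 6b + c = -227
Solving the system yields a = -6, b = -2, c = 1.
So q(s) = -6s² - 2s + 1.
Check: q(4) = -103. ✓

q(s) = -6s^2 - 2s + 1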